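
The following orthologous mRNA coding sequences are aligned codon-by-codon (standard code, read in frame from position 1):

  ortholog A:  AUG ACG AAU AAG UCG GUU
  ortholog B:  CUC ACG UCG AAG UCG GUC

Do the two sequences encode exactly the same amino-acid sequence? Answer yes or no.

Codon 1: AUG Met / CUC Leu — nonsynonymous.
Codon 2: ACG Thr / ACG Thr — identical.
Codon 3: AAU Asn / UCG Ser — nonsynonymous.
Codon 4: AAG Lys / AAG Lys — identical.
Codon 5: UCG Ser / UCG Ser — identical.
Codon 6: GUU Val / GUC Val — synonymous.
Nonsynonymous differences: 2 → different protein.

no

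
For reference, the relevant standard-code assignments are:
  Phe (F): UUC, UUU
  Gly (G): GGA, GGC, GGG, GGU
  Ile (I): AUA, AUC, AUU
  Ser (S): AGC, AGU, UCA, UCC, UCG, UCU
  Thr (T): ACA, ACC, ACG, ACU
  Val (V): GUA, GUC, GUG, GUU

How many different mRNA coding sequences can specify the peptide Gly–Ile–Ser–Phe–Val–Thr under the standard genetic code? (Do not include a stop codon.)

2304

Gly: 4 codons.
Ile: 3 codons.
Ser: 6 codons.
Phe: 2 codons.
Val: 4 codons.
Thr: 4 codons.
4 × 3 × 6 × 2 × 4 × 4 = 2304.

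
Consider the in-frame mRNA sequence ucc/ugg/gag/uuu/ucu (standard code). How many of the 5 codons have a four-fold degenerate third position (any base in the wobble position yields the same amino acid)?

Codon 1 UCC (Ser): third position 4-fold.
Codon 2 UGG (Trp): third position 1-fold.
Codon 3 GAG (Glu): third position 2-fold.
Codon 4 UUU (Phe): third position 2-fold.
Codon 5 UCU (Ser): third position 4-fold.
Four-fold degenerate third positions: 2.

2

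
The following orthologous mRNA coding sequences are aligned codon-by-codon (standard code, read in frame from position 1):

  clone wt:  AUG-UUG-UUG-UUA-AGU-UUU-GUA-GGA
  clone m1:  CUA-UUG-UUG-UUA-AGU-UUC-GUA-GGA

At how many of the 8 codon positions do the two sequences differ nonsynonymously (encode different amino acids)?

1

Codon 1: AUG Met / CUA Leu — nonsynonymous.
Codon 2: UUG Leu / UUG Leu — identical.
Codon 3: UUG Leu / UUG Leu — identical.
Codon 4: UUA Leu / UUA Leu — identical.
Codon 5: AGU Ser / AGU Ser — identical.
Codon 6: UUU Phe / UUC Phe — synonymous.
Codon 7: GUA Val / GUA Val — identical.
Codon 8: GGA Gly / GGA Gly — identical.
Nonsynonymous differences: 1.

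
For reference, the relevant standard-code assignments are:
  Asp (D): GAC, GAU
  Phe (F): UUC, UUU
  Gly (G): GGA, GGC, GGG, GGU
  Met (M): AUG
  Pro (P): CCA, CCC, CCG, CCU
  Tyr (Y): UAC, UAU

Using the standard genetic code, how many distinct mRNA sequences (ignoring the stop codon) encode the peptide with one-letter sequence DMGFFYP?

256

Asp: 2 codons.
Met: 1 codon.
Gly: 4 codons.
Phe: 2 codons.
Phe: 2 codons.
Tyr: 2 codons.
Pro: 4 codons.
2 × 1 × 4 × 2 × 2 × 2 × 4 = 256.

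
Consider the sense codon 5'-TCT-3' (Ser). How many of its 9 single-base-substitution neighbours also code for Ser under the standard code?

3

Position 1: none → 0 synonymous.
Position 2: none → 0 synonymous.
Position 3: TCC, TCA, TCG → 3 synonymous.
Total: 0 + 0 + 3 = 3.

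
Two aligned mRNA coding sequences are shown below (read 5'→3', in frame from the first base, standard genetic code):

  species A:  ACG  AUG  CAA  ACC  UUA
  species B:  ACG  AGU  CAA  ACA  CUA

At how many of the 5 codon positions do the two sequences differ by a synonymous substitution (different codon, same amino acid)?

Codon 1: ACG Thr / ACG Thr — identical.
Codon 2: AUG Met / AGU Ser — nonsynonymous.
Codon 3: CAA Gln / CAA Gln — identical.
Codon 4: ACC Thr / ACA Thr — synonymous.
Codon 5: UUA Leu / CUA Leu — synonymous.
Synonymous differences: 2.

2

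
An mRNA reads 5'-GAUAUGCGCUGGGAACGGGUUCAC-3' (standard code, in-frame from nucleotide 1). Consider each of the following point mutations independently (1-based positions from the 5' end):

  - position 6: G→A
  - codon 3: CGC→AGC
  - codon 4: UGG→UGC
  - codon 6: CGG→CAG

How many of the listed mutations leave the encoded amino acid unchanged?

Codon 2: AUG (Met) → AUA (Ile) — missense.
Codon 3: CGC (Arg) → AGC (Ser) — missense.
Codon 4: UGG (Trp) → UGC (Cys) — missense.
Codon 6: CGG (Arg) → CAG (Gln) — missense.
Synonymous: 0 of 4.

0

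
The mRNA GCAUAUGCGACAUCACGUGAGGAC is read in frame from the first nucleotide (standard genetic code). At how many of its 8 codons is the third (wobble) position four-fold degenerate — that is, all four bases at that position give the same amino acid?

Codon 1 GCA (Ala): third position 4-fold.
Codon 2 UAU (Tyr): third position 2-fold.
Codon 3 GCG (Ala): third position 4-fold.
Codon 4 ACA (Thr): third position 4-fold.
Codon 5 UCA (Ser): third position 4-fold.
Codon 6 CGU (Arg): third position 4-fold.
Codon 7 GAG (Glu): third position 2-fold.
Codon 8 GAC (Asp): third position 2-fold.
Four-fold degenerate third positions: 5.

5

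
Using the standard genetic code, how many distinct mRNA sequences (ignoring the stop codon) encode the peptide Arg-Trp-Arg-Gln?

Arg: 6 codons.
Trp: 1 codon.
Arg: 6 codons.
Gln: 2 codons.
6 × 1 × 6 × 2 = 72.

72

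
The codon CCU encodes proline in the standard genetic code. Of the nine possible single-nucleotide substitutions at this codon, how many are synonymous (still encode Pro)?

Position 1: none → 0 synonymous.
Position 2: none → 0 synonymous.
Position 3: CCC, CCA, CCG → 3 synonymous.
Total: 0 + 0 + 3 = 3.

3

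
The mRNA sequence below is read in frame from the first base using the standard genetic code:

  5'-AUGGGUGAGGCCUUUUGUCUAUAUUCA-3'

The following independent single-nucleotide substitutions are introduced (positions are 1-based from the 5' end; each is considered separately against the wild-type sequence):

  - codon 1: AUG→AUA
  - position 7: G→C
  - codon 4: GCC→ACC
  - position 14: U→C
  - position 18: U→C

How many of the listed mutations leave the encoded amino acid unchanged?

Codon 1: AUG (Met) → AUA (Ile) — missense.
Codon 3: GAG (Glu) → CAG (Gln) — missense.
Codon 4: GCC (Ala) → ACC (Thr) — missense.
Codon 5: UUU (Phe) → UCU (Ser) — missense.
Codon 6: UGU (Cys) → UGC (Cys) — synonymous.
Synonymous: 1 of 5.

1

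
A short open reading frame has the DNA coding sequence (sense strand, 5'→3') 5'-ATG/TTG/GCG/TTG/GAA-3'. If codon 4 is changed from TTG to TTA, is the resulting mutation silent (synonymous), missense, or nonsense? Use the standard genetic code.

Position 12 falls in codon 4: TTG → Leu.
After the substitution the codon is TTA → Leu.
Both encode Leu, so the change is synonymous.

silent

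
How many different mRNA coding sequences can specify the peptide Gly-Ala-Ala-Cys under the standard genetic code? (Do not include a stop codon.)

Gly: 4 codons.
Ala: 4 codons.
Ala: 4 codons.
Cys: 2 codons.
4 × 4 × 4 × 2 = 128.

128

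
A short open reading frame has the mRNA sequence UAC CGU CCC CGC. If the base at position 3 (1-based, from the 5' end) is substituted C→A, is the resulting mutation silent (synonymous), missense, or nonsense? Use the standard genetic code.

nonsense

Position 3 falls in codon 1: UAC → Tyr.
After the substitution the codon is UAA → Stop.
The new codon is a stop codon, so this is a nonsense mutation.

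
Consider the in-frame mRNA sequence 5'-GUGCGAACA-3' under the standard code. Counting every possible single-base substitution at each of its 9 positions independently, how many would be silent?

Codon 1 (GUG, Val): 3 synonymous substitutions.
Codon 2 (CGA, Arg): 4 synonymous substitutions.
Codon 3 (ACA, Thr): 3 synonymous substitutions.
Total: 3 + 4 + 3 = 10.

10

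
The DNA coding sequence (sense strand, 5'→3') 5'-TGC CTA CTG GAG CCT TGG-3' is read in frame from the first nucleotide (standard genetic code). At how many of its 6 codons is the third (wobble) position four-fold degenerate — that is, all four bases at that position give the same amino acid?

3

Codon 1 TGC (Cys): third position 2-fold.
Codon 2 CTA (Leu): third position 4-fold.
Codon 3 CTG (Leu): third position 4-fold.
Codon 4 GAG (Glu): third position 2-fold.
Codon 5 CCT (Pro): third position 4-fold.
Codon 6 TGG (Trp): third position 1-fold.
Four-fold degenerate third positions: 3.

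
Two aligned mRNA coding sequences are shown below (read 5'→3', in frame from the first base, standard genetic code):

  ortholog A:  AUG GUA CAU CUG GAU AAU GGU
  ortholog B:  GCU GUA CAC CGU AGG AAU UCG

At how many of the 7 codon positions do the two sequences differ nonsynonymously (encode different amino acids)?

4

Codon 1: AUG Met / GCU Ala — nonsynonymous.
Codon 2: GUA Val / GUA Val — identical.
Codon 3: CAU His / CAC His — synonymous.
Codon 4: CUG Leu / CGU Arg — nonsynonymous.
Codon 5: GAU Asp / AGG Arg — nonsynonymous.
Codon 6: AAU Asn / AAU Asn — identical.
Codon 7: GGU Gly / UCG Ser — nonsynonymous.
Nonsynonymous differences: 4.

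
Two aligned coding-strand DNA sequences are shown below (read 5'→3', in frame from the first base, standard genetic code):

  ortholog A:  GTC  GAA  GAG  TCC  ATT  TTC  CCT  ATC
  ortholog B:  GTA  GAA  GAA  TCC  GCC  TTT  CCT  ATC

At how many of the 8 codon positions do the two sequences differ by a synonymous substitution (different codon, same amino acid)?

3

Codon 1: GTC Val / GTA Val — synonymous.
Codon 2: GAA Glu / GAA Glu — identical.
Codon 3: GAG Glu / GAA Glu — synonymous.
Codon 4: TCC Ser / TCC Ser — identical.
Codon 5: ATT Ile / GCC Ala — nonsynonymous.
Codon 6: TTC Phe / TTT Phe — synonymous.
Codon 7: CCT Pro / CCT Pro — identical.
Codon 8: ATC Ile / ATC Ile — identical.
Synonymous differences: 3.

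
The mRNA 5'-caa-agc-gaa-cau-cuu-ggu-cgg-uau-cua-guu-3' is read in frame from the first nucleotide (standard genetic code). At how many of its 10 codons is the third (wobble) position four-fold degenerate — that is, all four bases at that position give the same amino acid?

Codon 1 CAA (Gln): third position 2-fold.
Codon 2 AGC (Ser): third position 2-fold.
Codon 3 GAA (Glu): third position 2-fold.
Codon 4 CAU (His): third position 2-fold.
Codon 5 CUU (Leu): third position 4-fold.
Codon 6 GGU (Gly): third position 4-fold.
Codon 7 CGG (Arg): third position 4-fold.
Codon 8 UAU (Tyr): third position 2-fold.
Codon 9 CUA (Leu): third position 4-fold.
Codon 10 GUU (Val): third position 4-fold.
Four-fold degenerate third positions: 5.

5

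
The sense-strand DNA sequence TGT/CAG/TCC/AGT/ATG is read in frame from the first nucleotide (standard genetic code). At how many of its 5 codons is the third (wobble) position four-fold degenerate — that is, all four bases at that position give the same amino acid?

Codon 1 TGT (Cys): third position 2-fold.
Codon 2 CAG (Gln): third position 2-fold.
Codon 3 TCC (Ser): third position 4-fold.
Codon 4 AGT (Ser): third position 2-fold.
Codon 5 ATG (Met): third position 1-fold.
Four-fold degenerate third positions: 1.

1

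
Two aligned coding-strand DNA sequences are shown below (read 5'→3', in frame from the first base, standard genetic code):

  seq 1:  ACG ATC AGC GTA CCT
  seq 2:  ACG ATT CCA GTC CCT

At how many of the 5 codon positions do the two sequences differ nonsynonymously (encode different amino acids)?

Codon 1: ACG Thr / ACG Thr — identical.
Codon 2: ATC Ile / ATT Ile — synonymous.
Codon 3: AGC Ser / CCA Pro — nonsynonymous.
Codon 4: GTA Val / GTC Val — synonymous.
Codon 5: CCT Pro / CCT Pro — identical.
Nonsynonymous differences: 1.

1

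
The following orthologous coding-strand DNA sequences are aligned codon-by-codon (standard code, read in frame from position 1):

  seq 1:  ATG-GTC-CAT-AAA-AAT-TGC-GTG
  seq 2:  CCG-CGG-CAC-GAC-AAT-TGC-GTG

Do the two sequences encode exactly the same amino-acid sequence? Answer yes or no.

Codon 1: ATG Met / CCG Pro — nonsynonymous.
Codon 2: GTC Val / CGG Arg — nonsynonymous.
Codon 3: CAT His / CAC His — synonymous.
Codon 4: AAA Lys / GAC Asp — nonsynonymous.
Codon 5: AAT Asn / AAT Asn — identical.
Codon 6: TGC Cys / TGC Cys — identical.
Codon 7: GTG Val / GTG Val — identical.
Nonsynonymous differences: 3 → different protein.

no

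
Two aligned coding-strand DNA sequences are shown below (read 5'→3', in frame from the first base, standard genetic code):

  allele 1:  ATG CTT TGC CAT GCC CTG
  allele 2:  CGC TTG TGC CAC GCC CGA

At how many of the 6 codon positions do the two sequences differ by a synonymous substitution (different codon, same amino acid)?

2

Codon 1: ATG Met / CGC Arg — nonsynonymous.
Codon 2: CTT Leu / TTG Leu — synonymous.
Codon 3: TGC Cys / TGC Cys — identical.
Codon 4: CAT His / CAC His — synonymous.
Codon 5: GCC Ala / GCC Ala — identical.
Codon 6: CTG Leu / CGA Arg — nonsynonymous.
Synonymous differences: 2.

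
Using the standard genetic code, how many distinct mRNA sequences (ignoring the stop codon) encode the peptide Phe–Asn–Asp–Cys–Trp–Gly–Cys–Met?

Phe: 2 codons.
Asn: 2 codons.
Asp: 2 codons.
Cys: 2 codons.
Trp: 1 codon.
Gly: 4 codons.
Cys: 2 codons.
Met: 1 codon.
2 × 2 × 2 × 2 × 1 × 4 × 2 × 1 = 128.

128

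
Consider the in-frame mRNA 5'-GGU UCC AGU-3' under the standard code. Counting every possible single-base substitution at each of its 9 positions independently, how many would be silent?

7

Codon 1 (GGU, Gly): 3 synonymous substitutions.
Codon 2 (UCC, Ser): 3 synonymous substitutions.
Codon 3 (AGU, Ser): 1 synonymous substitution.
Total: 3 + 3 + 1 = 7.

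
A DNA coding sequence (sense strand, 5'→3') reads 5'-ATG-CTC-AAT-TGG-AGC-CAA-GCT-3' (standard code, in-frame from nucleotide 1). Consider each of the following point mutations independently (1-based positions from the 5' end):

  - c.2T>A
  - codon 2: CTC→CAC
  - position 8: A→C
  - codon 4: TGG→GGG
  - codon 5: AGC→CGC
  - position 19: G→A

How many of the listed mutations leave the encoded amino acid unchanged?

Codon 1: ATG (Met) → AAG (Lys) — missense.
Codon 2: CTC (Leu) → CAC (His) — missense.
Codon 3: AAT (Asn) → ACT (Thr) — missense.
Codon 4: TGG (Trp) → GGG (Gly) — missense.
Codon 5: AGC (Ser) → CGC (Arg) — missense.
Codon 7: GCT (Ala) → ACT (Thr) — missense.
Synonymous: 0 of 6.

0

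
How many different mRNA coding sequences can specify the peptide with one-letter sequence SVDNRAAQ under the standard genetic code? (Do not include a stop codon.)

18432

Ser: 6 codons.
Val: 4 codons.
Asp: 2 codons.
Asn: 2 codons.
Arg: 6 codons.
Ala: 4 codons.
Ala: 4 codons.
Gln: 2 codons.
6 × 4 × 2 × 2 × 6 × 4 × 4 × 2 = 18432.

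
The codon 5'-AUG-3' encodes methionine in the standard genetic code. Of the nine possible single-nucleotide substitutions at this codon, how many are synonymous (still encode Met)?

0

Position 1: none → 0 synonymous.
Position 2: none → 0 synonymous.
Position 3: none → 0 synonymous.
Total: 0 + 0 + 0 = 0.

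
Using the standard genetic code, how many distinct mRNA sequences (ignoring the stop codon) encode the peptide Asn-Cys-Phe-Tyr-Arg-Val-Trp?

Asn: 2 codons.
Cys: 2 codons.
Phe: 2 codons.
Tyr: 2 codons.
Arg: 6 codons.
Val: 4 codons.
Trp: 1 codon.
2 × 2 × 2 × 2 × 6 × 4 × 1 = 384.

384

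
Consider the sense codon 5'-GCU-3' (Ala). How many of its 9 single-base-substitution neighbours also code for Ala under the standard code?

Position 1: none → 0 synonymous.
Position 2: none → 0 synonymous.
Position 3: GCC, GCA, GCG → 3 synonymous.
Total: 0 + 0 + 3 = 3.

3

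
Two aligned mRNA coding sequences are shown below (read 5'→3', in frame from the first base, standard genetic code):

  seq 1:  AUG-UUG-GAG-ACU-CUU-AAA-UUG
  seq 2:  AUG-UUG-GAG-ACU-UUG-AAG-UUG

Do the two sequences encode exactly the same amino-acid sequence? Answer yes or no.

yes

Codon 1: AUG Met / AUG Met — identical.
Codon 2: UUG Leu / UUG Leu — identical.
Codon 3: GAG Glu / GAG Glu — identical.
Codon 4: ACU Thr / ACU Thr — identical.
Codon 5: CUU Leu / UUG Leu — synonymous.
Codon 6: AAA Lys / AAG Lys — synonymous.
Codon 7: UUG Leu / UUG Leu — identical.
Nonsynonymous differences: 0 → same protein.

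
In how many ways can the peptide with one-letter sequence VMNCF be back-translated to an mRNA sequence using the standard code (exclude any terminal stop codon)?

Val: 4 codons.
Met: 1 codon.
Asn: 2 codons.
Cys: 2 codons.
Phe: 2 codons.
4 × 1 × 2 × 2 × 2 = 32.

32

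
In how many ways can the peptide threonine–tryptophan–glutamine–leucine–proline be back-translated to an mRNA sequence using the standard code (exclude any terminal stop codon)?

192

Thr: 4 codons.
Trp: 1 codon.
Gln: 2 codons.
Leu: 6 codons.
Pro: 4 codons.
4 × 1 × 2 × 6 × 4 = 192.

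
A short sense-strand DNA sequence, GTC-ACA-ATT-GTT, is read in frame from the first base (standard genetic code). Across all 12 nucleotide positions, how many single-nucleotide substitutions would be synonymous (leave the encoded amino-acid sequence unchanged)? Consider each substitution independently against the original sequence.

11

Codon 1 (GTC, Val): 3 synonymous substitutions.
Codon 2 (ACA, Thr): 3 synonymous substitutions.
Codon 3 (ATT, Ile): 2 synonymous substitutions.
Codon 4 (GTT, Val): 3 synonymous substitutions.
Total: 3 + 3 + 2 + 3 = 11.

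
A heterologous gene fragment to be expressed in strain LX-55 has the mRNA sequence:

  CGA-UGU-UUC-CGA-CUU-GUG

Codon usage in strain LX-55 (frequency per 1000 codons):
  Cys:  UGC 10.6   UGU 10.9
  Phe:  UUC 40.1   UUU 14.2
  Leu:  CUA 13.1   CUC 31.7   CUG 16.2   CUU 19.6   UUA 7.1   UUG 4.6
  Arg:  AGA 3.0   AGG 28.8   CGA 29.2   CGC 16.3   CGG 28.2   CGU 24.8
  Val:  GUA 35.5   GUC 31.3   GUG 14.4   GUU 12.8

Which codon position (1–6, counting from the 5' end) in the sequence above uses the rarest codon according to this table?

Codon 1 CGA (Arg): 29.2 per 1000.
Codon 2 UGU (Cys): 10.9 per 1000.
Codon 3 UUC (Phe): 40.1 per 1000.
Codon 4 CGA (Arg): 29.2 per 1000.
Codon 5 CUU (Leu): 19.6 per 1000.
Codon 6 GUG (Val): 14.4 per 1000.
Lowest frequency is 10.9 at codon 2.

2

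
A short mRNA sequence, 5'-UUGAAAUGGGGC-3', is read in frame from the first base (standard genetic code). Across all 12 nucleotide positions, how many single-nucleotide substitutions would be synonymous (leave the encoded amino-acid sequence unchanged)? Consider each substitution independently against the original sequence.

6

Codon 1 (UUG, Leu): 2 synonymous substitutions.
Codon 2 (AAA, Lys): 1 synonymous substitution.
Codon 3 (UGG, Trp): 0 synonymous substitutions.
Codon 4 (GGC, Gly): 3 synonymous substitutions.
Total: 2 + 1 + 0 + 3 = 6.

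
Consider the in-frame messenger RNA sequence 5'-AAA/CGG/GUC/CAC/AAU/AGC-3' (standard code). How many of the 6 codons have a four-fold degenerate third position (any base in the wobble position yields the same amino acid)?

2

Codon 1 AAA (Lys): third position 2-fold.
Codon 2 CGG (Arg): third position 4-fold.
Codon 3 GUC (Val): third position 4-fold.
Codon 4 CAC (His): third position 2-fold.
Codon 5 AAU (Asn): third position 2-fold.
Codon 6 AGC (Ser): third position 2-fold.
Four-fold degenerate third positions: 2.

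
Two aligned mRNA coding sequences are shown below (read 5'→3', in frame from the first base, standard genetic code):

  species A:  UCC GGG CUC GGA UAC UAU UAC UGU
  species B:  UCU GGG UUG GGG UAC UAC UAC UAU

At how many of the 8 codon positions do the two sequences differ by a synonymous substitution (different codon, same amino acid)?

Codon 1: UCC Ser / UCU Ser — synonymous.
Codon 2: GGG Gly / GGG Gly — identical.
Codon 3: CUC Leu / UUG Leu — synonymous.
Codon 4: GGA Gly / GGG Gly — synonymous.
Codon 5: UAC Tyr / UAC Tyr — identical.
Codon 6: UAU Tyr / UAC Tyr — synonymous.
Codon 7: UAC Tyr / UAC Tyr — identical.
Codon 8: UGU Cys / UAU Tyr — nonsynonymous.
Synonymous differences: 4.

4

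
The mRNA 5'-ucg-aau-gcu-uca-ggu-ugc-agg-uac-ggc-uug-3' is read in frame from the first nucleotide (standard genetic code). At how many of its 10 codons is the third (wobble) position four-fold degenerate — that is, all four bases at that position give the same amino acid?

Codon 1 UCG (Ser): third position 4-fold.
Codon 2 AAU (Asn): third position 2-fold.
Codon 3 GCU (Ala): third position 4-fold.
Codon 4 UCA (Ser): third position 4-fold.
Codon 5 GGU (Gly): third position 4-fold.
Codon 6 UGC (Cys): third position 2-fold.
Codon 7 AGG (Arg): third position 2-fold.
Codon 8 UAC (Tyr): third position 2-fold.
Codon 9 GGC (Gly): third position 4-fold.
Codon 10 UUG (Leu): third position 2-fold.
Four-fold degenerate third positions: 5.

5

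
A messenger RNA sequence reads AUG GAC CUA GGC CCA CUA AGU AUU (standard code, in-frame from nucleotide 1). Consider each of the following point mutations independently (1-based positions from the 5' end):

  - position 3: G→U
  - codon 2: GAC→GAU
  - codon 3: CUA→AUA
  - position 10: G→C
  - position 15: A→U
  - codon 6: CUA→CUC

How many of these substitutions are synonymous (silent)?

Codon 1: AUG (Met) → AUU (Ile) — missense.
Codon 2: GAC (Asp) → GAU (Asp) — synonymous.
Codon 3: CUA (Leu) → AUA (Ile) — missense.
Codon 4: GGC (Gly) → CGC (Arg) — missense.
Codon 5: CCA (Pro) → CCU (Pro) — synonymous.
Codon 6: CUA (Leu) → CUC (Leu) — synonymous.
Synonymous: 3 of 6.

3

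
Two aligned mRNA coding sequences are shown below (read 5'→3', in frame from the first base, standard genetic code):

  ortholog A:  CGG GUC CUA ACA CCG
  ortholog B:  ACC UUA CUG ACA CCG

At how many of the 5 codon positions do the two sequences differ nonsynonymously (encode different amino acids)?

2

Codon 1: CGG Arg / ACC Thr — nonsynonymous.
Codon 2: GUC Val / UUA Leu — nonsynonymous.
Codon 3: CUA Leu / CUG Leu — synonymous.
Codon 4: ACA Thr / ACA Thr — identical.
Codon 5: CCG Pro / CCG Pro — identical.
Nonsynonymous differences: 2.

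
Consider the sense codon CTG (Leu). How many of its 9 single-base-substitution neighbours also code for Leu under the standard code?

4

Position 1: TTG → 1 synonymous.
Position 2: none → 0 synonymous.
Position 3: CTT, CTC, CTA → 3 synonymous.
Total: 1 + 0 + 3 = 4.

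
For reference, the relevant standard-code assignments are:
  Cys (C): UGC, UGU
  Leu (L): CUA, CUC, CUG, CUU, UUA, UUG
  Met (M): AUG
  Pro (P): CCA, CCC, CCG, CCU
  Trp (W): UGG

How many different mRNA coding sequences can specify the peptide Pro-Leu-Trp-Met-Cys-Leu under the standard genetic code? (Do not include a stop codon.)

Pro: 4 codons.
Leu: 6 codons.
Trp: 1 codon.
Met: 1 codon.
Cys: 2 codons.
Leu: 6 codons.
4 × 6 × 1 × 1 × 2 × 6 = 288.

288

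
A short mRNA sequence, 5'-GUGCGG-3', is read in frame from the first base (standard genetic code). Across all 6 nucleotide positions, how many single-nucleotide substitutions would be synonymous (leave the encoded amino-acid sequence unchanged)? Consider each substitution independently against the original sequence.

Codon 1 (GUG, Val): 3 synonymous substitutions.
Codon 2 (CGG, Arg): 4 synonymous substitutions.
Total: 3 + 4 = 7.

7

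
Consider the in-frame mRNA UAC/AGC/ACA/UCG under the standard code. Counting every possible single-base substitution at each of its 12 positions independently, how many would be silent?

Codon 1 (UAC, Tyr): 1 synonymous substitution.
Codon 2 (AGC, Ser): 1 synonymous substitution.
Codon 3 (ACA, Thr): 3 synonymous substitutions.
Codon 4 (UCG, Ser): 3 synonymous substitutions.
Total: 1 + 1 + 3 + 3 = 8.

8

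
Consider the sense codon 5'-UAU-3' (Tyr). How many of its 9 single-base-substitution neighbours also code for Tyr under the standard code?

Position 1: none → 0 synonymous.
Position 2: none → 0 synonymous.
Position 3: UAC → 1 synonymous.
Total: 0 + 0 + 1 = 1.

1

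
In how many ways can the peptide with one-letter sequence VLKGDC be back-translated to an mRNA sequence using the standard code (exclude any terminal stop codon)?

Val: 4 codons.
Leu: 6 codons.
Lys: 2 codons.
Gly: 4 codons.
Asp: 2 codons.
Cys: 2 codons.
4 × 6 × 2 × 4 × 2 × 2 = 768.

768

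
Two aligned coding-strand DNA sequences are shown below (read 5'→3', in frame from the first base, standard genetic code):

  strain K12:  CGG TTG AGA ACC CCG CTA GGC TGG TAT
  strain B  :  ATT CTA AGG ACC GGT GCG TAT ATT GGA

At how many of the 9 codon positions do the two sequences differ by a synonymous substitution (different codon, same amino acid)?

2

Codon 1: CGG Arg / ATT Ile — nonsynonymous.
Codon 2: TTG Leu / CTA Leu — synonymous.
Codon 3: AGA Arg / AGG Arg — synonymous.
Codon 4: ACC Thr / ACC Thr — identical.
Codon 5: CCG Pro / GGT Gly — nonsynonymous.
Codon 6: CTA Leu / GCG Ala — nonsynonymous.
Codon 7: GGC Gly / TAT Tyr — nonsynonymous.
Codon 8: TGG Trp / ATT Ile — nonsynonymous.
Codon 9: TAT Tyr / GGA Gly — nonsynonymous.
Synonymous differences: 2.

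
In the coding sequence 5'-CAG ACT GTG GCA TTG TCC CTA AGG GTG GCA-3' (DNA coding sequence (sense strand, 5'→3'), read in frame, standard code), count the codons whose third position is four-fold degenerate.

7

Codon 1 CAG (Gln): third position 2-fold.
Codon 2 ACT (Thr): third position 4-fold.
Codon 3 GTG (Val): third position 4-fold.
Codon 4 GCA (Ala): third position 4-fold.
Codon 5 TTG (Leu): third position 2-fold.
Codon 6 TCC (Ser): third position 4-fold.
Codon 7 CTA (Leu): third position 4-fold.
Codon 8 AGG (Arg): third position 2-fold.
Codon 9 GTG (Val): third position 4-fold.
Codon 10 GCA (Ala): third position 4-fold.
Four-fold degenerate third positions: 7.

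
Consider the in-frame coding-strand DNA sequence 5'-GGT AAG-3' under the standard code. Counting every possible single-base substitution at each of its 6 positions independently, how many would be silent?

4

Codon 1 (GGT, Gly): 3 synonymous substitutions.
Codon 2 (AAG, Lys): 1 synonymous substitution.
Total: 3 + 1 = 4.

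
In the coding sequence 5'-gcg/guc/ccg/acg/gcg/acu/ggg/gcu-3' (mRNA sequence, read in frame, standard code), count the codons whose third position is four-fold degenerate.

8

Codon 1 GCG (Ala): third position 4-fold.
Codon 2 GUC (Val): third position 4-fold.
Codon 3 CCG (Pro): third position 4-fold.
Codon 4 ACG (Thr): third position 4-fold.
Codon 5 GCG (Ala): third position 4-fold.
Codon 6 ACU (Thr): third position 4-fold.
Codon 7 GGG (Gly): third position 4-fold.
Codon 8 GCU (Ala): third position 4-fold.
Four-fold degenerate third positions: 8.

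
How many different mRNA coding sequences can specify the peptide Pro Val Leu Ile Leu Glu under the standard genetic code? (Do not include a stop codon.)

3456

Pro: 4 codons.
Val: 4 codons.
Leu: 6 codons.
Ile: 3 codons.
Leu: 6 codons.
Glu: 2 codons.
4 × 4 × 6 × 3 × 6 × 2 = 3456.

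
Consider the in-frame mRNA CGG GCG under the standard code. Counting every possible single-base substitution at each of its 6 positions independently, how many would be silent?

7

Codon 1 (CGG, Arg): 4 synonymous substitutions.
Codon 2 (GCG, Ala): 3 synonymous substitutions.
Total: 4 + 3 = 7.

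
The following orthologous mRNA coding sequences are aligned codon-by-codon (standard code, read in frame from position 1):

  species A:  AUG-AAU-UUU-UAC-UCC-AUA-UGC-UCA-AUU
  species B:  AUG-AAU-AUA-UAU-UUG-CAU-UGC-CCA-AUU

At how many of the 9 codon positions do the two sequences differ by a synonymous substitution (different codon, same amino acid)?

Codon 1: AUG Met / AUG Met — identical.
Codon 2: AAU Asn / AAU Asn — identical.
Codon 3: UUU Phe / AUA Ile — nonsynonymous.
Codon 4: UAC Tyr / UAU Tyr — synonymous.
Codon 5: UCC Ser / UUG Leu — nonsynonymous.
Codon 6: AUA Ile / CAU His — nonsynonymous.
Codon 7: UGC Cys / UGC Cys — identical.
Codon 8: UCA Ser / CCA Pro — nonsynonymous.
Codon 9: AUU Ile / AUU Ile — identical.
Synonymous differences: 1.

1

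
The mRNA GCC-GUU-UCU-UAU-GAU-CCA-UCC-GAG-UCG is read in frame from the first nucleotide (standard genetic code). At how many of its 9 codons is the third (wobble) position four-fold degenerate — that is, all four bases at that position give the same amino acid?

6

Codon 1 GCC (Ala): third position 4-fold.
Codon 2 GUU (Val): third position 4-fold.
Codon 3 UCU (Ser): third position 4-fold.
Codon 4 UAU (Tyr): third position 2-fold.
Codon 5 GAU (Asp): third position 2-fold.
Codon 6 CCA (Pro): third position 4-fold.
Codon 7 UCC (Ser): third position 4-fold.
Codon 8 GAG (Glu): third position 2-fold.
Codon 9 UCG (Ser): third position 4-fold.
Four-fold degenerate third positions: 6.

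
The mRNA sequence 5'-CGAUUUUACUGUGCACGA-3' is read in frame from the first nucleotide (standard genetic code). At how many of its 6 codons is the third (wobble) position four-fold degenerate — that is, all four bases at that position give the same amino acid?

Codon 1 CGA (Arg): third position 4-fold.
Codon 2 UUU (Phe): third position 2-fold.
Codon 3 UAC (Tyr): third position 2-fold.
Codon 4 UGU (Cys): third position 2-fold.
Codon 5 GCA (Ala): third position 4-fold.
Codon 6 CGA (Arg): third position 4-fold.
Four-fold degenerate third positions: 3.

3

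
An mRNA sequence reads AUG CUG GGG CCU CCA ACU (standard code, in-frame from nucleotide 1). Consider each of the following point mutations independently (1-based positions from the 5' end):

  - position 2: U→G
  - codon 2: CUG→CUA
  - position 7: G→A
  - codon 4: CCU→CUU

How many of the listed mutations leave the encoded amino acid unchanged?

1

Codon 1: AUG (Met) → AGG (Arg) — missense.
Codon 2: CUG (Leu) → CUA (Leu) — synonymous.
Codon 3: GGG (Gly) → AGG (Arg) — missense.
Codon 4: CCU (Pro) → CUU (Leu) — missense.
Synonymous: 1 of 4.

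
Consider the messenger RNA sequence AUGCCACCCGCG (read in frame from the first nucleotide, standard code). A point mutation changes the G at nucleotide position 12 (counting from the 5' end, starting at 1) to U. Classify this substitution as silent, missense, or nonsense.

Position 12 falls in codon 4: GCG → Ala.
After the substitution the codon is GCU → Ala.
Both encode Ala, so the change is synonymous.

silent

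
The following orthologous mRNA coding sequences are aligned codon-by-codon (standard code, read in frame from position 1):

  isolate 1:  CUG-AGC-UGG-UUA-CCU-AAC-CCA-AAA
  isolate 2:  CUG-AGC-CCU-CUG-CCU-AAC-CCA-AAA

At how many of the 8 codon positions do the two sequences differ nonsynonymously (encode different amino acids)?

1

Codon 1: CUG Leu / CUG Leu — identical.
Codon 2: AGC Ser / AGC Ser — identical.
Codon 3: UGG Trp / CCU Pro — nonsynonymous.
Codon 4: UUA Leu / CUG Leu — synonymous.
Codon 5: CCU Pro / CCU Pro — identical.
Codon 6: AAC Asn / AAC Asn — identical.
Codon 7: CCA Pro / CCA Pro — identical.
Codon 8: AAA Lys / AAA Lys — identical.
Nonsynonymous differences: 1.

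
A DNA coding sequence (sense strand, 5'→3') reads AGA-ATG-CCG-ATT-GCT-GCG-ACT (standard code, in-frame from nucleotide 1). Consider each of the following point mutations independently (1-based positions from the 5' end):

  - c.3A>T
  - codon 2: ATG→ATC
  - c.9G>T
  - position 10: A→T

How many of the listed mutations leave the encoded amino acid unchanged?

1

Codon 1: AGA (Arg) → AGT (Ser) — missense.
Codon 2: ATG (Met) → ATC (Ile) — missense.
Codon 3: CCG (Pro) → CCT (Pro) — synonymous.
Codon 4: ATT (Ile) → TTT (Phe) — missense.
Synonymous: 1 of 4.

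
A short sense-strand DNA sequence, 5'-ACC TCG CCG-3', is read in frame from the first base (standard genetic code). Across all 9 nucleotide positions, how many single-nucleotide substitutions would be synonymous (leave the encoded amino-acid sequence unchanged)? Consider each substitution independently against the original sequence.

Codon 1 (ACC, Thr): 3 synonymous substitutions.
Codon 2 (TCG, Ser): 3 synonymous substitutions.
Codon 3 (CCG, Pro): 3 synonymous substitutions.
Total: 3 + 3 + 3 = 9.

9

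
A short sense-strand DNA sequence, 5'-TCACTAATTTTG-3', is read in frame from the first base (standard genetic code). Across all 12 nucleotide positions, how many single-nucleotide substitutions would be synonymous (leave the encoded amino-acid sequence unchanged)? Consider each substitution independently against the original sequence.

11

Codon 1 (TCA, Ser): 3 synonymous substitutions.
Codon 2 (CTA, Leu): 4 synonymous substitutions.
Codon 3 (ATT, Ile): 2 synonymous substitutions.
Codon 4 (TTG, Leu): 2 synonymous substitutions.
Total: 3 + 4 + 2 + 2 = 11.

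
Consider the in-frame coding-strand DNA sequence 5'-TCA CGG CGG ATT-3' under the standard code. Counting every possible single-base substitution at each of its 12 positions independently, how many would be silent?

13

Codon 1 (TCA, Ser): 3 synonymous substitutions.
Codon 2 (CGG, Arg): 4 synonymous substitutions.
Codon 3 (CGG, Arg): 4 synonymous substitutions.
Codon 4 (ATT, Ile): 2 synonymous substitutions.
Total: 3 + 4 + 4 + 2 = 13.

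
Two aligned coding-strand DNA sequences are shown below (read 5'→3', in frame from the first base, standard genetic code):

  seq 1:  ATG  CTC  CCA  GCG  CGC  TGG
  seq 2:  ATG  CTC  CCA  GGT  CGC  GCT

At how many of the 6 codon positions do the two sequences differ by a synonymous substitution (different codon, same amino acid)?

0

Codon 1: ATG Met / ATG Met — identical.
Codon 2: CTC Leu / CTC Leu — identical.
Codon 3: CCA Pro / CCA Pro — identical.
Codon 4: GCG Ala / GGT Gly — nonsynonymous.
Codon 5: CGC Arg / CGC Arg — identical.
Codon 6: TGG Trp / GCT Ala — nonsynonymous.
Synonymous differences: 0.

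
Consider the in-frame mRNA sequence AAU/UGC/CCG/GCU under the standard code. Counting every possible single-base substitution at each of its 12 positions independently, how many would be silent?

Codon 1 (AAU, Asn): 1 synonymous substitution.
Codon 2 (UGC, Cys): 1 synonymous substitution.
Codon 3 (CCG, Pro): 3 synonymous substitutions.
Codon 4 (GCU, Ala): 3 synonymous substitutions.
Total: 1 + 1 + 3 + 3 = 8.

8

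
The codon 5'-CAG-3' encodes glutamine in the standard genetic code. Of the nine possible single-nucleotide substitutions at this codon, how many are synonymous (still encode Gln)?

Position 1: none → 0 synonymous.
Position 2: none → 0 synonymous.
Position 3: CAA → 1 synonymous.
Total: 0 + 0 + 1 = 1.

1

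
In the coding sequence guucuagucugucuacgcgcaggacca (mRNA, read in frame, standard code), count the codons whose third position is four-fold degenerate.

Codon 1 GUU (Val): third position 4-fold.
Codon 2 CUA (Leu): third position 4-fold.
Codon 3 GUC (Val): third position 4-fold.
Codon 4 UGU (Cys): third position 2-fold.
Codon 5 CUA (Leu): third position 4-fold.
Codon 6 CGC (Arg): third position 4-fold.
Codon 7 GCA (Ala): third position 4-fold.
Codon 8 GGA (Gly): third position 4-fold.
Codon 9 CCA (Pro): third position 4-fold.
Four-fold degenerate third positions: 8.

8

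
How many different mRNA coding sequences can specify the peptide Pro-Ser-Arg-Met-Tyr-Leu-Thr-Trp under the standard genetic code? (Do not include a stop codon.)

Pro: 4 codons.
Ser: 6 codons.
Arg: 6 codons.
Met: 1 codon.
Tyr: 2 codons.
Leu: 6 codons.
Thr: 4 codons.
Trp: 1 codon.
4 × 6 × 6 × 1 × 2 × 6 × 4 × 1 = 6912.

6912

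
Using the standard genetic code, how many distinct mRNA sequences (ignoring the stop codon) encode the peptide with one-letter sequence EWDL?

Glu: 2 codons.
Trp: 1 codon.
Asp: 2 codons.
Leu: 6 codons.
2 × 1 × 2 × 6 = 24.

24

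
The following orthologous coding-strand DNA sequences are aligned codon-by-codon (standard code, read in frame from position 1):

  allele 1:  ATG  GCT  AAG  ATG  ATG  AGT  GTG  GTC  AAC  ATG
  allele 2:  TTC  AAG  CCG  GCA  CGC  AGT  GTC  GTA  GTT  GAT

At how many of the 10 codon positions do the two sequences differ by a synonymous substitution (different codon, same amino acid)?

Codon 1: ATG Met / TTC Phe — nonsynonymous.
Codon 2: GCT Ala / AAG Lys — nonsynonymous.
Codon 3: AAG Lys / CCG Pro — nonsynonymous.
Codon 4: ATG Met / GCA Ala — nonsynonymous.
Codon 5: ATG Met / CGC Arg — nonsynonymous.
Codon 6: AGT Ser / AGT Ser — identical.
Codon 7: GTG Val / GTC Val — synonymous.
Codon 8: GTC Val / GTA Val — synonymous.
Codon 9: AAC Asn / GTT Val — nonsynonymous.
Codon 10: ATG Met / GAT Asp — nonsynonymous.
Synonymous differences: 2.

2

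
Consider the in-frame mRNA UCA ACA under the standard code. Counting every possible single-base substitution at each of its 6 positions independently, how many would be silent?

6

Codon 1 (UCA, Ser): 3 synonymous substitutions.
Codon 2 (ACA, Thr): 3 synonymous substitutions.
Total: 3 + 3 = 6.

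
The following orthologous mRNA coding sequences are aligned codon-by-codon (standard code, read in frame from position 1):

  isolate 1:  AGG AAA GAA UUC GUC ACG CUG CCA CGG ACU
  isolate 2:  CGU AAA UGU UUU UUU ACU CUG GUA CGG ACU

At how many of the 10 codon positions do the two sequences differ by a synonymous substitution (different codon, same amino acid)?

3

Codon 1: AGG Arg / CGU Arg — synonymous.
Codon 2: AAA Lys / AAA Lys — identical.
Codon 3: GAA Glu / UGU Cys — nonsynonymous.
Codon 4: UUC Phe / UUU Phe — synonymous.
Codon 5: GUC Val / UUU Phe — nonsynonymous.
Codon 6: ACG Thr / ACU Thr — synonymous.
Codon 7: CUG Leu / CUG Leu — identical.
Codon 8: CCA Pro / GUA Val — nonsynonymous.
Codon 9: CGG Arg / CGG Arg — identical.
Codon 10: ACU Thr / ACU Thr — identical.
Synonymous differences: 3.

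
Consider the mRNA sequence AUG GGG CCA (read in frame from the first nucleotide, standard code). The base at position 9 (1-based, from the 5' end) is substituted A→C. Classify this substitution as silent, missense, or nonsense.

silent

Position 9 falls in codon 3: CCA → Pro.
After the substitution the codon is CCC → Pro.
Both encode Pro, so the change is synonymous.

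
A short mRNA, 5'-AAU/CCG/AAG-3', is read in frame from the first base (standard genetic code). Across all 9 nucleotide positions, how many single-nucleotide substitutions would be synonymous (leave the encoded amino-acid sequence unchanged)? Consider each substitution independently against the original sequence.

5

Codon 1 (AAU, Asn): 1 synonymous substitution.
Codon 2 (CCG, Pro): 3 synonymous substitutions.
Codon 3 (AAG, Lys): 1 synonymous substitution.
Total: 1 + 3 + 1 = 5.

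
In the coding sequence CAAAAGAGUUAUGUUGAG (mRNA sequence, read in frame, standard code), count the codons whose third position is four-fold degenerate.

1

Codon 1 CAA (Gln): third position 2-fold.
Codon 2 AAG (Lys): third position 2-fold.
Codon 3 AGU (Ser): third position 2-fold.
Codon 4 UAU (Tyr): third position 2-fold.
Codon 5 GUU (Val): third position 4-fold.
Codon 6 GAG (Glu): third position 2-fold.
Four-fold degenerate third positions: 1.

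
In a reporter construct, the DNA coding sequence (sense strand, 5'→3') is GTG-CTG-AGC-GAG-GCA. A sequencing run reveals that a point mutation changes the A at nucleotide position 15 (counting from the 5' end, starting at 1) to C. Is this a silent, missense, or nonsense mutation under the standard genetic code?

Position 15 falls in codon 5: GCA → Ala.
After the substitution the codon is GCC → Ala.
Both encode Ala, so the change is synonymous.

silent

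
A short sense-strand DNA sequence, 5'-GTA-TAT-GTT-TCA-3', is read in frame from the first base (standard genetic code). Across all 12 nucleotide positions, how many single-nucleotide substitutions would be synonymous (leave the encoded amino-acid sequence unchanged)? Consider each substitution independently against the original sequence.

Codon 1 (GTA, Val): 3 synonymous substitutions.
Codon 2 (TAT, Tyr): 1 synonymous substitution.
Codon 3 (GTT, Val): 3 synonymous substitutions.
Codon 4 (TCA, Ser): 3 synonymous substitutions.
Total: 3 + 1 + 3 + 3 = 10.

10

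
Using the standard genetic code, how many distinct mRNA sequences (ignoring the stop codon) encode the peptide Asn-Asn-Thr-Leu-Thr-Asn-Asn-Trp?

Asn: 2 codons.
Asn: 2 codons.
Thr: 4 codons.
Leu: 6 codons.
Thr: 4 codons.
Asn: 2 codons.
Asn: 2 codons.
Trp: 1 codon.
2 × 2 × 4 × 6 × 4 × 2 × 2 × 1 = 1536.

1536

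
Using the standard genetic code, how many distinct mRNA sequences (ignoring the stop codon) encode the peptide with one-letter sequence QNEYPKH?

Gln: 2 codons.
Asn: 2 codons.
Glu: 2 codons.
Tyr: 2 codons.
Pro: 4 codons.
Lys: 2 codons.
His: 2 codons.
2 × 2 × 2 × 2 × 4 × 2 × 2 = 256.

256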